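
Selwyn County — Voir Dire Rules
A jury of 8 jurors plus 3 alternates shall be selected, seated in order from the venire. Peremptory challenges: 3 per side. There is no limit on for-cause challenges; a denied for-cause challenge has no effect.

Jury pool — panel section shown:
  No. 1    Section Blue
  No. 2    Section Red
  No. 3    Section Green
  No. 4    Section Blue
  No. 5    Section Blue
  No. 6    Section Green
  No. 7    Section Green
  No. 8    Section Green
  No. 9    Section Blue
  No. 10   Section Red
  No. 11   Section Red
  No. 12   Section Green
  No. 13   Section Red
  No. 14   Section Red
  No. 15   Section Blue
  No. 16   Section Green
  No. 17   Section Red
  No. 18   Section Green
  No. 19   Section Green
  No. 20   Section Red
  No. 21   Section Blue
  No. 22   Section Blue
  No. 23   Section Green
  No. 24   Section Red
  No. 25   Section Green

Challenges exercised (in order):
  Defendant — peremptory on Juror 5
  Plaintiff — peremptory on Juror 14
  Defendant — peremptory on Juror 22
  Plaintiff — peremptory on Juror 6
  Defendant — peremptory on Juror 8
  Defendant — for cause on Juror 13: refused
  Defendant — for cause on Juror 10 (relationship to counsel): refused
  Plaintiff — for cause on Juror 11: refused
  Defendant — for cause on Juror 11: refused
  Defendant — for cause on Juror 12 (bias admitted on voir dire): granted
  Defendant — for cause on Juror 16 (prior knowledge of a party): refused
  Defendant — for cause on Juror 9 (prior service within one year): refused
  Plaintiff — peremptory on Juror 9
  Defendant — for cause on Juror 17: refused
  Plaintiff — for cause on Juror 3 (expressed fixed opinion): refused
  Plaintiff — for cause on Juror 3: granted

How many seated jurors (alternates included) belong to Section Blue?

Removed: #3, #5, #6, #8, #9, #12, #14, #22.
Seated (11 incl. alternates): #1, #2, #4, #7, #10, #11, #13, #15, #16, #17, #18.
Of those, in Section Blue: #1, #4, #15 → 3.

3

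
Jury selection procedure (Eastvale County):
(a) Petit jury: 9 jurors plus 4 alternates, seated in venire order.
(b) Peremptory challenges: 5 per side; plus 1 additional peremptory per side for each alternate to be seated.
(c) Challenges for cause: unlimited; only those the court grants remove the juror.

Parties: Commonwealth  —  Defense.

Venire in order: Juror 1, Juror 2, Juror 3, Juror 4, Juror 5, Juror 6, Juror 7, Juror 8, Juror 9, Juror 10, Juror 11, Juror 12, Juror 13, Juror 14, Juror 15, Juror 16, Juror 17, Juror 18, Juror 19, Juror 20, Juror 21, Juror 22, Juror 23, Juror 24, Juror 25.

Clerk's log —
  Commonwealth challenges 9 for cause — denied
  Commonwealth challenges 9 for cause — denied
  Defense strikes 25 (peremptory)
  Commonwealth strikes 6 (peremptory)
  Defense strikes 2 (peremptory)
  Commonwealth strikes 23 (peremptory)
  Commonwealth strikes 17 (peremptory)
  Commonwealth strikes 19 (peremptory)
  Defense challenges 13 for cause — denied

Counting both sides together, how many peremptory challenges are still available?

12

Commonwealth allotment: 5 base + 1 × 4 alternates = 9. Defense allotment: 5 base + 1 × 4 alternates = 9.
Commonwealth peremptories used: #6, #23, #17, #19 — 4 (for-cause on #9, #9 don't count).
Defense peremptories used: #25, #2 — 2 (the for-cause on #13 doesn't count).
Remaining: (9 − 4) + (9 − 2) = 12.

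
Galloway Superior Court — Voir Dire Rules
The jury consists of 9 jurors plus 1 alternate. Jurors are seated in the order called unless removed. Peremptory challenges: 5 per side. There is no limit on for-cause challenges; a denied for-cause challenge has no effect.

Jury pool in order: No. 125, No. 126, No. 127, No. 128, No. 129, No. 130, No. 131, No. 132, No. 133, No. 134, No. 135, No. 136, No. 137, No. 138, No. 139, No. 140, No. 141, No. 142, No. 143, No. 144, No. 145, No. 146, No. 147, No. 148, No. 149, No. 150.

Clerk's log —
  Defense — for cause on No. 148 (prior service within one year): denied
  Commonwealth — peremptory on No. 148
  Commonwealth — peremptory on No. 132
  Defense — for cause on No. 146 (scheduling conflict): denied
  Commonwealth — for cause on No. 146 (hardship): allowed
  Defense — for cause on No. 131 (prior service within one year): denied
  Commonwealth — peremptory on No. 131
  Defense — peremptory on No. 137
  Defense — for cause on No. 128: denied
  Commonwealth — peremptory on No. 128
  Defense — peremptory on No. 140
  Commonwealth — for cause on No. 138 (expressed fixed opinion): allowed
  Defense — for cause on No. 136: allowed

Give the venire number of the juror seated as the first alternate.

Removed: #128, #131, #132, #136, #137, #138, #140, #146, #148.
Filling seats in venire order through position 10: #125, #126, #127, #129, #130, #133, #134, #135, #139, #141.
So alternate 1 is #141.

141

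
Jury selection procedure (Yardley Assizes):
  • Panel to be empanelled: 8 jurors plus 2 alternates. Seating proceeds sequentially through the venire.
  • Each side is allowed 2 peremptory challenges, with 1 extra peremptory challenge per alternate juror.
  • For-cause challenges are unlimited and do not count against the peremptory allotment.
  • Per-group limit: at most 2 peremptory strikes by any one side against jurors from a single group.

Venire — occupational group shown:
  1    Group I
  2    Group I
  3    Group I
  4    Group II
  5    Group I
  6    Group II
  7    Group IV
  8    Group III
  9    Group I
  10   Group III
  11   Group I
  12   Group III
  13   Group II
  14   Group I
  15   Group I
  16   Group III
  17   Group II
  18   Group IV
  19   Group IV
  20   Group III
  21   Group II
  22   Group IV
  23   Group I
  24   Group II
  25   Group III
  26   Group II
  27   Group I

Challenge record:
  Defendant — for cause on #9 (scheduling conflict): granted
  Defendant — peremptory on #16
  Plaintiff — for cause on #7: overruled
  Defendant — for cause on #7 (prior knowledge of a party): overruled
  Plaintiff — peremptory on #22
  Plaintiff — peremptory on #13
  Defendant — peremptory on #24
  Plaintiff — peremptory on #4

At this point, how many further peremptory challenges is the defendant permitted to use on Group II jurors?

Defendant peremptories so far: #16, #24 — 2 of 4 used, 2 left overall.
Against Group II: #24 — 1 used; per-group cap 2 leaves 1.
Binding limit: min(2, 1) = 1.

1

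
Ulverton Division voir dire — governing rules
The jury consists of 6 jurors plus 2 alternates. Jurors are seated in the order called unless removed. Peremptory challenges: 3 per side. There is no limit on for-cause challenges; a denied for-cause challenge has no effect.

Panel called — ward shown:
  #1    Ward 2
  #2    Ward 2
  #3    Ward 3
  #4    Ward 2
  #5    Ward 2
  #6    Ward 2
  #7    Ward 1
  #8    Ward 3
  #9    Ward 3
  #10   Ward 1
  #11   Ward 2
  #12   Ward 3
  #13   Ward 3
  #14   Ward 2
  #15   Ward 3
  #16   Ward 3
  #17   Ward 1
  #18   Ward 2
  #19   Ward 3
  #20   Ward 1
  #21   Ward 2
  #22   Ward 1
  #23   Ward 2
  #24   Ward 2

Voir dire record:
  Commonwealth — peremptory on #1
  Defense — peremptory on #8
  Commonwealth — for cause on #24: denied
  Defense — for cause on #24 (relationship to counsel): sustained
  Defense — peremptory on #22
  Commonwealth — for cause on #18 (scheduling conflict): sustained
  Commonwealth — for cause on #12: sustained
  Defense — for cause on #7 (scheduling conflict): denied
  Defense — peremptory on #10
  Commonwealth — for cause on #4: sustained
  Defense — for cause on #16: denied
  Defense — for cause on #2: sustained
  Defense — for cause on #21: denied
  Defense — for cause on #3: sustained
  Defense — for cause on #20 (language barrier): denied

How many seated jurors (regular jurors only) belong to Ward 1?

1

Removed: #1, #2, #3, #4, #8, #10, #12, #18, #22, #24.
Seated jurors 1–6: #5, #6, #7, #9, #11, #13 (alternates #14, #15 not counted).
Of those, in Ward 1: #7 → 1.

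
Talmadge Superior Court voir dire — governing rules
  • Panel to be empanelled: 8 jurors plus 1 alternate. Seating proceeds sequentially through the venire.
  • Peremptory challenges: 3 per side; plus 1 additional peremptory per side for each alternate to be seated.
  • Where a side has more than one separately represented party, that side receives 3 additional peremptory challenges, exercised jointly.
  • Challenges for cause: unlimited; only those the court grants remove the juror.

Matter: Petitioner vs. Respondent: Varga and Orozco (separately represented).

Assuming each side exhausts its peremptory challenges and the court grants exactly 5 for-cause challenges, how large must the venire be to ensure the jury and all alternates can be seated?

25

Seats to fill: 8 + 1 alternates = 9.
Peremptories — Petitioner: 3 + 1×1 = 4; Respondent: 3 + 1×1 + 3 = 7; total 11.
For-cause removals: 5.
Minimum venire: 9 + 11 + 5 = 25.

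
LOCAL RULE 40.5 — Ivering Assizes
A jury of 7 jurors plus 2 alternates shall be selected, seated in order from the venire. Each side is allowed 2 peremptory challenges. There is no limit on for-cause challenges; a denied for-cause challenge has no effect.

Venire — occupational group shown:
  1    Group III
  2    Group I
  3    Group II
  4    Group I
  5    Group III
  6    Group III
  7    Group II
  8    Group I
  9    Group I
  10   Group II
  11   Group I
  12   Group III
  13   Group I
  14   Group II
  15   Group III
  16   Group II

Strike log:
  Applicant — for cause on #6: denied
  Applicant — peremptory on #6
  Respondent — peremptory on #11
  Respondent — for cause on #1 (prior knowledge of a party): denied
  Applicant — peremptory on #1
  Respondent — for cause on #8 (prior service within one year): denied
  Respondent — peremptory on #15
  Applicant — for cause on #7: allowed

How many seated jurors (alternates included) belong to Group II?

Removed: #1, #6, #7, #11, #15.
Seated (9 incl. alternates): #2, #3, #4, #5, #8, #9, #10, #12, #13.
Of those, in Group II: #3, #10 → 2.

2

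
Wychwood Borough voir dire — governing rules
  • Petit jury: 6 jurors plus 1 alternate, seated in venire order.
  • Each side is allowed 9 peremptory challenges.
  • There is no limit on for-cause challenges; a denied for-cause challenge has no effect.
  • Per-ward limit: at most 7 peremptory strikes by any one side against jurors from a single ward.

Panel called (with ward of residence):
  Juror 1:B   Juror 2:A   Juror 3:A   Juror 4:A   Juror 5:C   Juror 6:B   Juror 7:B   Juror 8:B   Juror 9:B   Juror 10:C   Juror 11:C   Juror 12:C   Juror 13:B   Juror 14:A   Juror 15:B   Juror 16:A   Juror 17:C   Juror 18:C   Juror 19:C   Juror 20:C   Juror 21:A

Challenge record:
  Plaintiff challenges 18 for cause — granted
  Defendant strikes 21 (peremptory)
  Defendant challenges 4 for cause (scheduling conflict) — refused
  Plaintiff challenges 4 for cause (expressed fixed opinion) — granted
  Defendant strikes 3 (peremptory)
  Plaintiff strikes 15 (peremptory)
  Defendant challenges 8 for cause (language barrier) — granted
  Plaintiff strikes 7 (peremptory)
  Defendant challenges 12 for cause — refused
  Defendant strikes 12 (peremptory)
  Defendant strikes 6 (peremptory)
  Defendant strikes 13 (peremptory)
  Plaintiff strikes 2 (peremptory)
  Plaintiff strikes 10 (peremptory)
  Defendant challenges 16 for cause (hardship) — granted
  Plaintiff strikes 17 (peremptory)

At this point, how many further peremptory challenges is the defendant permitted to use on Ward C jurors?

4

Defendant peremptories so far: #21, #3, #12, #6, #13 — 5 of 9 used, 4 left overall.
Against Ward C: #12 — 1 used; per-ward cap 7 leaves 6.
Binding limit: min(4, 6) = 4.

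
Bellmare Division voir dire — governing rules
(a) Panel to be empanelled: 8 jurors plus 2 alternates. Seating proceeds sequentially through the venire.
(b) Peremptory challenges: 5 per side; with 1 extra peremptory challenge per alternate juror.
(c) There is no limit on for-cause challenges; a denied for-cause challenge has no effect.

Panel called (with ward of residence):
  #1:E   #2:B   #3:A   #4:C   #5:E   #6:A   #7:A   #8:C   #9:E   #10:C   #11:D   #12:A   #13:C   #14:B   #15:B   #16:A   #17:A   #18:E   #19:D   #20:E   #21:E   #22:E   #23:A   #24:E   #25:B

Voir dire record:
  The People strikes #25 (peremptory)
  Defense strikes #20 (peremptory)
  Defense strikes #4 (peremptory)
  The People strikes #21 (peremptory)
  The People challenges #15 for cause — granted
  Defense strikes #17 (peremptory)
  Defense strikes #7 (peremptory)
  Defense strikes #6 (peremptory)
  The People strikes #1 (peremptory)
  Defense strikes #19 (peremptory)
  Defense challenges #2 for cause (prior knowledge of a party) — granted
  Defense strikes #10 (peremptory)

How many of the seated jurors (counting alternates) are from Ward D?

Removed: #1, #2, #4, #6, #7, #10, #15, #17, #19, #20, #21, #25.
Seated (10 incl. alternates): #3, #5, #8, #9, #11, #12, #13, #14, #16, #18.
Of those, in Ward D: #11 → 1.

1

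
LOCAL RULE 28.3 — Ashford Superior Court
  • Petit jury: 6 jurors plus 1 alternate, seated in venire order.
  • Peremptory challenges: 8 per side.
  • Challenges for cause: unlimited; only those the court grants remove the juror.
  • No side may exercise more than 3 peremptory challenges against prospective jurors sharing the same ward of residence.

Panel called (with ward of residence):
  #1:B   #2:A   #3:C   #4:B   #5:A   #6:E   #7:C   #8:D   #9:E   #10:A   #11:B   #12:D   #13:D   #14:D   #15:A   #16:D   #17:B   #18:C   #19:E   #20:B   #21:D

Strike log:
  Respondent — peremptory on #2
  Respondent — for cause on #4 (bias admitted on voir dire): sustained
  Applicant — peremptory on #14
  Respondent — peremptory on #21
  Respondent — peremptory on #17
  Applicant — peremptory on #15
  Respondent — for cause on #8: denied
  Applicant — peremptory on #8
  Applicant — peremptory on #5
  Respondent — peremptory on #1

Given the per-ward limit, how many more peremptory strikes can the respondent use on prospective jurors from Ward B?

Respondent peremptories so far: #2, #21, #17, #1 — 4 of 8 used, 4 left overall.
Against Ward B: #17, #1 — 2 used; per-ward cap 3 leaves 1.
Binding limit: min(4, 1) = 1.

1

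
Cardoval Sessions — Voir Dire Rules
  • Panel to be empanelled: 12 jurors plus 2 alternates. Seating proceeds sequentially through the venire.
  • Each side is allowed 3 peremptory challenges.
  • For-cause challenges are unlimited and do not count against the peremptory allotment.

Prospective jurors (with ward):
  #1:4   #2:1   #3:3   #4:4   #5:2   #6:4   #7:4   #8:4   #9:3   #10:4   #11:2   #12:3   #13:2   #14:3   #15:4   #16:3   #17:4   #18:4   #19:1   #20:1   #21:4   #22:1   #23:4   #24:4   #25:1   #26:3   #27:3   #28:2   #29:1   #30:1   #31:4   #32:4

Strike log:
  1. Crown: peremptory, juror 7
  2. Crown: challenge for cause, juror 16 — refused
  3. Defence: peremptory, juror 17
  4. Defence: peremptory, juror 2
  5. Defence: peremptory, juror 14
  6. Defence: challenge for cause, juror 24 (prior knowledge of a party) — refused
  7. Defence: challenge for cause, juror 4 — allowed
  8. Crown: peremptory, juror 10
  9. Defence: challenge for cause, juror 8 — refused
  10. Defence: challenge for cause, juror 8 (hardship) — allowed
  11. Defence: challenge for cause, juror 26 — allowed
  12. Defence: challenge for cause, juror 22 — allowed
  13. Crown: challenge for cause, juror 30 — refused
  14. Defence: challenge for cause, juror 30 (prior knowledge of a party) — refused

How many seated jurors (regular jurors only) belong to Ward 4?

4

Removed: #2, #4, #7, #8, #10, #14, #17, #22, #26.
Seated jurors 1–12: #1, #3, #5, #6, #9, #11, #12, #13, #15, #16, #18, #19 (alternates #20, #21 not counted).
Of those, in Ward 4: #1, #6, #15, #18 → 4.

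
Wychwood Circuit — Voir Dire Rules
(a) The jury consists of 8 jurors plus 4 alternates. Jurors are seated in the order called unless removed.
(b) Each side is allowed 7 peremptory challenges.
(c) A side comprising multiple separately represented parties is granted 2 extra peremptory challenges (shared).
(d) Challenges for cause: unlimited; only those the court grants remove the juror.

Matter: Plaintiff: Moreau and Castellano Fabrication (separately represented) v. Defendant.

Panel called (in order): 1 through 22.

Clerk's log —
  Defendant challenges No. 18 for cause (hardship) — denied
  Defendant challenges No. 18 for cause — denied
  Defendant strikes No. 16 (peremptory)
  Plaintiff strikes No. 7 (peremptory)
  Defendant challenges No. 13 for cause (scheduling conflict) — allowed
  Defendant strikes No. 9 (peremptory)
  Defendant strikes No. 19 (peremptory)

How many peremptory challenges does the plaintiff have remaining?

Plaintiff allotment: 7 base + 2 multi-party = 9.
Plaintiff peremptories used: #7 — 1.
Remaining: 9 − 1 = 8.

8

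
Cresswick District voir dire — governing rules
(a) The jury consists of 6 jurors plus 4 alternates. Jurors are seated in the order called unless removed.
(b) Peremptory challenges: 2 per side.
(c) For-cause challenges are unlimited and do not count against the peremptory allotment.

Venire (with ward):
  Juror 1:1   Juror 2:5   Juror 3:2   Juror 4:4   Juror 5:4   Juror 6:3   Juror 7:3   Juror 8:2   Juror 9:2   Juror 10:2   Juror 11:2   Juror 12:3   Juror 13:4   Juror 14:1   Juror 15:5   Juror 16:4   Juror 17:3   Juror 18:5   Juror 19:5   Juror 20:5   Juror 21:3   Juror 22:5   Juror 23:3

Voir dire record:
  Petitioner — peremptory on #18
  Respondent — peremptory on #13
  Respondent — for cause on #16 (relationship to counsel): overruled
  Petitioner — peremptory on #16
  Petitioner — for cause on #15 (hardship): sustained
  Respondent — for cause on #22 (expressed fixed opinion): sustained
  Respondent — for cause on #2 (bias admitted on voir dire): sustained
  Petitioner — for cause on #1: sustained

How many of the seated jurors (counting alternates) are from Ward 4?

2

Removed: #1, #2, #13, #15, #16, #18, #22.
Seated (10 incl. alternates): #3, #4, #5, #6, #7, #8, #9, #10, #11, #12.
Of those, in Ward 4: #4, #5 → 2.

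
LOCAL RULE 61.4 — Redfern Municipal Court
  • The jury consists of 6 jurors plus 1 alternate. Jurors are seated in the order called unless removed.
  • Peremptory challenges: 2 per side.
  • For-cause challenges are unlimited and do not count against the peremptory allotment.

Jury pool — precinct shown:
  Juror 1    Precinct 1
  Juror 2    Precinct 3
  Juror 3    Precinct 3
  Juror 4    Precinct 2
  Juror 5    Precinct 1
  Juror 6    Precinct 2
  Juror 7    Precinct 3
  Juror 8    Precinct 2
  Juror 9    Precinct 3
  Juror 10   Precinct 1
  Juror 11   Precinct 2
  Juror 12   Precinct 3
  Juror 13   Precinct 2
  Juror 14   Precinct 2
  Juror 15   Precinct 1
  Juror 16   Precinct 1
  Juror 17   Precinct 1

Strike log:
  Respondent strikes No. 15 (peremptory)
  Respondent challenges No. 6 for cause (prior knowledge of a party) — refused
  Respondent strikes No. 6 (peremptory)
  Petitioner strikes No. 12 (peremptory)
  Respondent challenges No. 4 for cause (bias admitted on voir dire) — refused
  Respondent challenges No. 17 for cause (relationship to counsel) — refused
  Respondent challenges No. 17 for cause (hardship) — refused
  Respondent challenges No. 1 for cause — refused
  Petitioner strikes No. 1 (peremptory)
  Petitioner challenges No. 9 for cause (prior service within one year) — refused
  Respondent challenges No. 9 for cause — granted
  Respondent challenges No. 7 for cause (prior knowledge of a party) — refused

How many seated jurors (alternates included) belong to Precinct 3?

Removed: #1, #6, #9, #12, #15.
Seated (7 incl. alternates): #2, #3, #4, #5, #7, #8, #10.
Of those, in Precinct 3: #2, #3, #7 → 3.

3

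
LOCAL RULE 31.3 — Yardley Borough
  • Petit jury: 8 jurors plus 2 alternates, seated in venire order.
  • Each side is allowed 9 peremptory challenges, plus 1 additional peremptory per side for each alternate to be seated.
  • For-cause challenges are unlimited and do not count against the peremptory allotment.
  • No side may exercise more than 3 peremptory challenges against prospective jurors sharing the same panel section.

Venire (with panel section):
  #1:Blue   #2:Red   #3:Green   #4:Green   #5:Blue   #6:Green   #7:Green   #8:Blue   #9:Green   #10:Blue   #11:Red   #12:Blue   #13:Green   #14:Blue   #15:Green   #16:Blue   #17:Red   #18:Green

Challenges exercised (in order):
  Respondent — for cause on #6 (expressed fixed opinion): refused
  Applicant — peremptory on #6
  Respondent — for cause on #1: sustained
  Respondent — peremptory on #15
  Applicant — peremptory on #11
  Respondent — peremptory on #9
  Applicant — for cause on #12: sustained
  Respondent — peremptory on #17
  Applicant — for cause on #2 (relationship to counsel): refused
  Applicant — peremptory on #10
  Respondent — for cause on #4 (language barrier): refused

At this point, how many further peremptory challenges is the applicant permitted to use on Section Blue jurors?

Applicant peremptories so far: #6, #11, #10 — 3 of 11 used, 8 left overall.
Against Section Blue: #10 — 1 used; per-section cap 3 leaves 2.
Binding limit: min(8, 2) = 2.

2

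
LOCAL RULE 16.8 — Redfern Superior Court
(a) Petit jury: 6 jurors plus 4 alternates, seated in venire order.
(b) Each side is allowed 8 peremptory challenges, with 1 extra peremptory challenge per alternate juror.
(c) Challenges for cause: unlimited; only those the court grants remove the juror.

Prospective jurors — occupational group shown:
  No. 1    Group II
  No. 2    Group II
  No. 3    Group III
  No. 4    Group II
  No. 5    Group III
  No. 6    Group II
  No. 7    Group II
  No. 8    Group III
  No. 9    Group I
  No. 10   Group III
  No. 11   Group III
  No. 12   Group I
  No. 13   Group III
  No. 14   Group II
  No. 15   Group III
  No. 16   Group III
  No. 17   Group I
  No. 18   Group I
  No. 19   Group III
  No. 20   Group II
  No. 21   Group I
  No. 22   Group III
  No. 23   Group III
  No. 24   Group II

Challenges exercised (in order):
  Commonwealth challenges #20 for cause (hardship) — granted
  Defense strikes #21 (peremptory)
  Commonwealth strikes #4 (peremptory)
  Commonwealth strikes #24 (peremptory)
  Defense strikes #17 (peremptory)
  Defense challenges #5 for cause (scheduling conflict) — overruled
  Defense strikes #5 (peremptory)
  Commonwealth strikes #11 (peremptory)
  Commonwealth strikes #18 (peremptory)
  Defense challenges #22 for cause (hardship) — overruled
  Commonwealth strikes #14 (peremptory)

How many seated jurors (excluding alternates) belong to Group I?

Removed: #4, #5, #11, #14, #17, #18, #20, #21, #24.
Seated jurors 1–6: #1, #2, #3, #6, #7, #8 (alternates #9, #10, #12, #13 not counted).
None of those are in Group I → 0.

0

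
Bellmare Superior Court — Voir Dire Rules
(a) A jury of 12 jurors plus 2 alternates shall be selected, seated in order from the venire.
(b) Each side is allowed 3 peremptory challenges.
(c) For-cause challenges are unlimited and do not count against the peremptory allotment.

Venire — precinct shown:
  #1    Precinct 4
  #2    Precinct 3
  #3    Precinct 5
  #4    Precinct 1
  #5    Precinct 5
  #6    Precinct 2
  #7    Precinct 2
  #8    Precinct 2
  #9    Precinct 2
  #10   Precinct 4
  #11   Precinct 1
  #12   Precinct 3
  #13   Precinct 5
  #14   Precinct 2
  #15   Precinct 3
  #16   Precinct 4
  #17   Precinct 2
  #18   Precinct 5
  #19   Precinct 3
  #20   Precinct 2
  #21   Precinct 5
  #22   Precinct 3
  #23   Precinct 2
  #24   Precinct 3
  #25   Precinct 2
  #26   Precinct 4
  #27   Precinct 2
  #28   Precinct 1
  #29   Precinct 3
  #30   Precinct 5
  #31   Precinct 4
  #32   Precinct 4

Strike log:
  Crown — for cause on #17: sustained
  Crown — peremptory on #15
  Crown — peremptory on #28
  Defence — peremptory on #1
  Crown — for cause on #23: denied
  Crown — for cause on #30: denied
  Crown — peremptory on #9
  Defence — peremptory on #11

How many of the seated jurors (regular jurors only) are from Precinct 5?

3

Removed: #1, #9, #11, #15, #17, #28.
Seated jurors 1–12: #2, #3, #4, #5, #6, #7, #8, #10, #12, #13, #14, #16 (alternates #18, #19 not counted).
Of those, in Precinct 5: #3, #5, #13 → 3.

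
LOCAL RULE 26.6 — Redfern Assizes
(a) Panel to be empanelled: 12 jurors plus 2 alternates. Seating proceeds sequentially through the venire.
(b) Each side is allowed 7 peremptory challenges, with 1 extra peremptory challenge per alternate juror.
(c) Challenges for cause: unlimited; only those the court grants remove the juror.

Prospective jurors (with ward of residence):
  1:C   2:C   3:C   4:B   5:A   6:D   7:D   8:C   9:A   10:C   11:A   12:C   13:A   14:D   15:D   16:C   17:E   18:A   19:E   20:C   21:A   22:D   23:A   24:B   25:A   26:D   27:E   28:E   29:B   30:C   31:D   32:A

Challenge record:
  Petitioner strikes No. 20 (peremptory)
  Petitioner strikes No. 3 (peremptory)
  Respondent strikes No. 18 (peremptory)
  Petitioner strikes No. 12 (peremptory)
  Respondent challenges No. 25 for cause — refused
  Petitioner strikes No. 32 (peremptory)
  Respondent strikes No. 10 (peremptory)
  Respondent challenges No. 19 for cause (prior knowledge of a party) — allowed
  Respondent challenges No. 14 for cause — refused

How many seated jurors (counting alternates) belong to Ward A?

Removed: #3, #10, #12, #18, #19, #20, #32.
Seated (14 incl. alternates): #1, #2, #4, #5, #6, #7, #8, #9, #11, #13, #14, #15, #16, #17.
Of those, in Ward A: #5, #9, #11, #13 → 4.

4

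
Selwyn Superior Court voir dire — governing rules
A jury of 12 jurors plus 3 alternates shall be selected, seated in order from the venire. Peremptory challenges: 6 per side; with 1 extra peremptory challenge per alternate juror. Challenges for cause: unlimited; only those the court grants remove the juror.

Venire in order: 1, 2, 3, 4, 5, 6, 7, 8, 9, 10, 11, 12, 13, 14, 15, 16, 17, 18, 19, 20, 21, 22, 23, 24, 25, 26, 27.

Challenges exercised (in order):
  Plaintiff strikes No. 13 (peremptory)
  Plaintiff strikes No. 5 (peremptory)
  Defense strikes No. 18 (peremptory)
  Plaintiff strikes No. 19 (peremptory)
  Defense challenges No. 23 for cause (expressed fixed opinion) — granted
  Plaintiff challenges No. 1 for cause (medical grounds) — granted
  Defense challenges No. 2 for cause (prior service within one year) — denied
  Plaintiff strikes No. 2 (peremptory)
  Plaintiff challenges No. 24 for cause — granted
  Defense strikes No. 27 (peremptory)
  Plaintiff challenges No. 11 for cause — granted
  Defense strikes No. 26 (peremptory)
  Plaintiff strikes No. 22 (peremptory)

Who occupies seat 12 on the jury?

Removed: #1, #2, #5, #11, #13, #18, #19, #22, #23, #24, #26, #27.
Seating in order: seats 1–12 → #3, #4, #6, #7, #8, #9, #10, #12, #14, #15, #16, #17; alternates → #20, #21, #25.
So seat 12 is #17.

17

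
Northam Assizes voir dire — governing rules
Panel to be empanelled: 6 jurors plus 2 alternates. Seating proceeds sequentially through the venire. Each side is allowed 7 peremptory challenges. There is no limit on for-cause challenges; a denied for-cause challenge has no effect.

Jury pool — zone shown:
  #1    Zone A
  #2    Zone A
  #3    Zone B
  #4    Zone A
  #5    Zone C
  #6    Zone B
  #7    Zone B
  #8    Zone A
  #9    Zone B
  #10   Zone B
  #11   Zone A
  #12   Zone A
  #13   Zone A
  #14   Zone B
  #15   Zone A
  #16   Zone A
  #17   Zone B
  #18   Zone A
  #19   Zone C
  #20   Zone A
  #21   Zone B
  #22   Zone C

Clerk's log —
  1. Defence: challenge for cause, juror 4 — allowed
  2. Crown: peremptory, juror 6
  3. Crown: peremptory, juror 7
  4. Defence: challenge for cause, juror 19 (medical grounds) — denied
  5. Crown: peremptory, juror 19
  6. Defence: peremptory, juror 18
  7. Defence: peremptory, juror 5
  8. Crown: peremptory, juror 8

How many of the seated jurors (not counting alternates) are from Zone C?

0

Removed: #4, #5, #6, #7, #8, #18, #19.
Seated jurors 1–6: #1, #2, #3, #9, #10, #11 (alternates #12, #13 not counted).
None of those are in Zone C → 0.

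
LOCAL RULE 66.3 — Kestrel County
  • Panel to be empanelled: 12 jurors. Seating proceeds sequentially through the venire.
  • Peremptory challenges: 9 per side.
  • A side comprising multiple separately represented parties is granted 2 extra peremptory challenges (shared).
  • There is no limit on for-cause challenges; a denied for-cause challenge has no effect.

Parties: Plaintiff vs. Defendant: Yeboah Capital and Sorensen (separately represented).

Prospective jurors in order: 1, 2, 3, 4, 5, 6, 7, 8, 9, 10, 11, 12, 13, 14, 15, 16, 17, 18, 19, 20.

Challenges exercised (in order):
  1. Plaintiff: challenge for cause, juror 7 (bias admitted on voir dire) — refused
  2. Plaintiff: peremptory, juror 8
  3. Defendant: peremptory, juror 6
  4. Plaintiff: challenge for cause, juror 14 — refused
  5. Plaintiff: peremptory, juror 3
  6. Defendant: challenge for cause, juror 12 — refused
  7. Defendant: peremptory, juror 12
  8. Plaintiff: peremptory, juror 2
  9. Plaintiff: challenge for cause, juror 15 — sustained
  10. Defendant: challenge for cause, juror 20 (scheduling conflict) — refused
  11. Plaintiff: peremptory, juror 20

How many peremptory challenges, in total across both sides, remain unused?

Plaintiff allotment: 9. Defendant allotment: 9 base + 2 multi-party = 11.
Plaintiff peremptories used: #8, #3, #2, #20 — 4 (for-cause on #7, #14, #15 don't count).
Defendant peremptories used: #6, #12 — 2 (for-cause on #12, #20 don't count).
Remaining: (9 − 4) + (11 − 2) = 14.

14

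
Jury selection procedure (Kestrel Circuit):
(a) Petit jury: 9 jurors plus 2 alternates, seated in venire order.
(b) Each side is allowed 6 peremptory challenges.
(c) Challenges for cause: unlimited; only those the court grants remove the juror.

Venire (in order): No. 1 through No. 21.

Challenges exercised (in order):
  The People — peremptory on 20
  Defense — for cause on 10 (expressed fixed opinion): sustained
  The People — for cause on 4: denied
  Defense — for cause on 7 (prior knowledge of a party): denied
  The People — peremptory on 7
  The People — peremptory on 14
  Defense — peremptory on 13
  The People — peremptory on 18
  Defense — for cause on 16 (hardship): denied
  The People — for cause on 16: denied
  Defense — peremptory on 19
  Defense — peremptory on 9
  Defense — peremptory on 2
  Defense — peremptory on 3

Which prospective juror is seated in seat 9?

Removed: #2, #3, #7, #9, #10, #13, #14, #18, #19, #20. (#4, #16 stay — for-cause denied.)
Seating in order: seats 1–9 → #1, #4, #5, #6, #8, #11, #12, #15, #16; alternates → #17, #21.
So seat 9 is #16.

16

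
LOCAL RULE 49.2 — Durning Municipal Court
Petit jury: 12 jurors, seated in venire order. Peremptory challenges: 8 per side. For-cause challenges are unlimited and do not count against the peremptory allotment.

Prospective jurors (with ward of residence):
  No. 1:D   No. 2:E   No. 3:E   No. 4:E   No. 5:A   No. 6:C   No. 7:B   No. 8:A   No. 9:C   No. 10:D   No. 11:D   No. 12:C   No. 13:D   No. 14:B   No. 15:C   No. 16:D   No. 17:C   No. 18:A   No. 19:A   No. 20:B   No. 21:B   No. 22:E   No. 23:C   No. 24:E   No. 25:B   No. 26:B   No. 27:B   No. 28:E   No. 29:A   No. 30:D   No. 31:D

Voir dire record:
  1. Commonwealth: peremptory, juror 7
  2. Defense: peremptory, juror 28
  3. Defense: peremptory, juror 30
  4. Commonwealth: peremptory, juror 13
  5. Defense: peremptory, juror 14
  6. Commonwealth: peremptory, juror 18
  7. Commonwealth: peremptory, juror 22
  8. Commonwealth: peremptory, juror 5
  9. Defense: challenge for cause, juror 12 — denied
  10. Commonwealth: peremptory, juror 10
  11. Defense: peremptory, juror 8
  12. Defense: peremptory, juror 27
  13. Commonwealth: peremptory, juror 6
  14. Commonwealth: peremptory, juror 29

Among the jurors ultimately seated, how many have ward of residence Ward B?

1

Removed: #5, #6, #7, #8, #10, #13, #14, #18, #22, #27, #28, #29, #30.
Seated jurors 1–12: #1, #2, #3, #4, #9, #11, #12, #15, #16, #17, #19, #20.
Of those, in Ward B: #20 → 1.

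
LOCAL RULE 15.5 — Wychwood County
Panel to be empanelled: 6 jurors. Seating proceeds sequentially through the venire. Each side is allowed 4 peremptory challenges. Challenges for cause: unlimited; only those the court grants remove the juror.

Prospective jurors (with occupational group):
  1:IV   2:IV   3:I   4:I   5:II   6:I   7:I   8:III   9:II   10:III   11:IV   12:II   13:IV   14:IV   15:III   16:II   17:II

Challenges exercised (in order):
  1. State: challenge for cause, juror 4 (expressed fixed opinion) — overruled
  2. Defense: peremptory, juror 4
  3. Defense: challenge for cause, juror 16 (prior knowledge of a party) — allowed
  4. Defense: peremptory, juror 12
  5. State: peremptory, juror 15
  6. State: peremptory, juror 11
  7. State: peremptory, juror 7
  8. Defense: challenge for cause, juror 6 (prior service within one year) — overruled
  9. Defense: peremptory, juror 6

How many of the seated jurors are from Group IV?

2

Removed: #4, #6, #7, #11, #12, #15, #16.
Seated jurors 1–6: #1, #2, #3, #5, #8, #9.
Of those, in Group IV: #1, #2 → 2.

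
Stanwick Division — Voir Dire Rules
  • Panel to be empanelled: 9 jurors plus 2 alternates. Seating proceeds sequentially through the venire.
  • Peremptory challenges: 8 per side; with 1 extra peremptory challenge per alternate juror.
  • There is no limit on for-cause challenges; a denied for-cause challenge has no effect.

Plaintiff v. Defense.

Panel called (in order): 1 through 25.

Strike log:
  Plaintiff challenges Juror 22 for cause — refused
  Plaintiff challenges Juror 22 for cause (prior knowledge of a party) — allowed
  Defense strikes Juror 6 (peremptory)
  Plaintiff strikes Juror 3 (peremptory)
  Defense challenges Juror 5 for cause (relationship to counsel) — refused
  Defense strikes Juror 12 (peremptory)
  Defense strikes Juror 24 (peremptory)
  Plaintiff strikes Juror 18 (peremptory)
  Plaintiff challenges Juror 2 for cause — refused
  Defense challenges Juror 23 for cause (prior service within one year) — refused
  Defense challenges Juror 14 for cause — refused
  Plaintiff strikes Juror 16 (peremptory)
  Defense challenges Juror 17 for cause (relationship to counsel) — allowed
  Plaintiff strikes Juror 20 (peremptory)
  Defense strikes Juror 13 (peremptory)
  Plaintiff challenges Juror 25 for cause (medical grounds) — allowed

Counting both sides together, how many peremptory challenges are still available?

12

Plaintiff allotment: 8 base + 1 × 2 alternates = 10. Defense allotment: 8 base + 1 × 2 alternates = 10.
Plaintiff peremptories used: #3, #18, #16, #20 — 4 (for-cause on #22, #22, #2, #25 don't count).
Defense peremptories used: #6, #12, #24, #13 — 4 (for-cause on #5, #23, #14, #17 don't count).
Remaining: (10 − 4) + (10 − 4) = 12.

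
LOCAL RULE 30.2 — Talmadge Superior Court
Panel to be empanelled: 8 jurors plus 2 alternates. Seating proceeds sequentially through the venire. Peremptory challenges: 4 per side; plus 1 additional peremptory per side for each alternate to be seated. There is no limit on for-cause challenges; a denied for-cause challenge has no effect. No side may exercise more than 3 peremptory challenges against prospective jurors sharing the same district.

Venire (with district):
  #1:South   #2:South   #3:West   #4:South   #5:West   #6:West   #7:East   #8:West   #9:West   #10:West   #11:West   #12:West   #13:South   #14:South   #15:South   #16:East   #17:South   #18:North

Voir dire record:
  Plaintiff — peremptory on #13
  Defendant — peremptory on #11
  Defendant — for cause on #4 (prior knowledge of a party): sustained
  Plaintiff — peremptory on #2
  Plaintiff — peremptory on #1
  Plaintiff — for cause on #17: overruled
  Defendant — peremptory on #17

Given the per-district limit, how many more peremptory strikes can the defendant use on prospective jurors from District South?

Defendant peremptories so far: #11, #17 — 2 of 6 used, 4 left overall.
Against District South: #17 — 1 used; per-district cap 3 leaves 2.
Binding limit: min(4, 2) = 2.

2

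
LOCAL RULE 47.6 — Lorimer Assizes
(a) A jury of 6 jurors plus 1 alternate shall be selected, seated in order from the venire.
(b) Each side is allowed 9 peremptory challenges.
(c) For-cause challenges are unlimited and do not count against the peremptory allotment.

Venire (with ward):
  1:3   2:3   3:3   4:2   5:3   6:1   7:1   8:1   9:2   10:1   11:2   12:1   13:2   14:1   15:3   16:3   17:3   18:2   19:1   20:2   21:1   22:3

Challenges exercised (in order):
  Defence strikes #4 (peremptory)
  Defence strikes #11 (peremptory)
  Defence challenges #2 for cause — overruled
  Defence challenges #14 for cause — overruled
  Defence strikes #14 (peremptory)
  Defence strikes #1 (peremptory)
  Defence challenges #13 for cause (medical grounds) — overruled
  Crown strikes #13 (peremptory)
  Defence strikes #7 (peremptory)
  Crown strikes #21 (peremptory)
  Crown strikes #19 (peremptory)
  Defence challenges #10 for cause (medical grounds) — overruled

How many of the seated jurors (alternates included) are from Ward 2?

1

Removed: #1, #4, #7, #11, #13, #14, #19, #21.
Seated (7 incl. alternates): #2, #3, #5, #6, #8, #9, #10.
Of those, in Ward 2: #9 → 1.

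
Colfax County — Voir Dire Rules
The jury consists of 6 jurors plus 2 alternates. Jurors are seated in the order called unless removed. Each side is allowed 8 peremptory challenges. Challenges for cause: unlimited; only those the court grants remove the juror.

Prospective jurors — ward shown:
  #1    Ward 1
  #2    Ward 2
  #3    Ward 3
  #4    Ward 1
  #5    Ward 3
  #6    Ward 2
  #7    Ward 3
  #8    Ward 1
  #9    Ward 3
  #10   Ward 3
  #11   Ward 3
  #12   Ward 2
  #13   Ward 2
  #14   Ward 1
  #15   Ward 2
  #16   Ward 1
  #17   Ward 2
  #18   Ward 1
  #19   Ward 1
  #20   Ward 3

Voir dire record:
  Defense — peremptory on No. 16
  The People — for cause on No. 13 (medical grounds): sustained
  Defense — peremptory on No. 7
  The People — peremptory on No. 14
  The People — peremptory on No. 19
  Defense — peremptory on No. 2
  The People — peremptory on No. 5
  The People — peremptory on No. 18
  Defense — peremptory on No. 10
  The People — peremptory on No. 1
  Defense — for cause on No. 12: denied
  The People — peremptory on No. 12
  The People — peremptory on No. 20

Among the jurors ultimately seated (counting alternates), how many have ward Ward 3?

Removed: #1, #2, #5, #7, #10, #12, #13, #14, #16, #18, #19, #20.
Seated (8 incl. alternates): #3, #4, #6, #8, #9, #11, #15, #17.
Of those, in Ward 3: #3, #9, #11 → 3.

3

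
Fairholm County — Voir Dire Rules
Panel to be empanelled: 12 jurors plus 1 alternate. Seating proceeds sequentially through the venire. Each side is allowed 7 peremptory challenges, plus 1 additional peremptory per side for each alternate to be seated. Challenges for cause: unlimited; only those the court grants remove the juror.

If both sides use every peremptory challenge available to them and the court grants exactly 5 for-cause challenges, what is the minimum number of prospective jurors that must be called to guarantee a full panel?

34

Seats to fill: 12 + 1 alternates = 13.
Peremptories: 7 + 1×1 = 8 per side × 2 sides = 16.
For-cause removals: 5.
Minimum venire: 13 + 16 + 5 = 34.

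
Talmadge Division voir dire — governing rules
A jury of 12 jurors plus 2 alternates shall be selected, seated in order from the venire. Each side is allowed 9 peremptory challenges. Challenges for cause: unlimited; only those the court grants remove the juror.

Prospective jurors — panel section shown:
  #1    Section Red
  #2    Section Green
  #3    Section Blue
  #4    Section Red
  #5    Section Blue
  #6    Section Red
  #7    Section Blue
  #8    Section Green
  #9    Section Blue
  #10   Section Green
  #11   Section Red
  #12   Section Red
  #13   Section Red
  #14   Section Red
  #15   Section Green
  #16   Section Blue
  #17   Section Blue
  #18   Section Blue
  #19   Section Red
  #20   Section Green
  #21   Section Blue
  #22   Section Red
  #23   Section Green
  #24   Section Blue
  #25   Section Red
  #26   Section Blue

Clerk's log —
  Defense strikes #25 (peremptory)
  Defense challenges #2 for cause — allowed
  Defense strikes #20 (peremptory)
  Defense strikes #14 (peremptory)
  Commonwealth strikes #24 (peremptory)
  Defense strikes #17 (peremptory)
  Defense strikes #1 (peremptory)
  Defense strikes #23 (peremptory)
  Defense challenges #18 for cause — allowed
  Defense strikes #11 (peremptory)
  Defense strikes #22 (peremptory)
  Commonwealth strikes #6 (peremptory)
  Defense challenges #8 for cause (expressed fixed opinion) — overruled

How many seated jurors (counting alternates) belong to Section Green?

Removed: #1, #2, #6, #11, #14, #17, #18, #20, #22, #23, #24, #25.
Seated (14 incl. alternates): #3, #4, #5, #7, #8, #9, #10, #12, #13, #15, #16, #19, #21, #26.
Of those, in Section Green: #8, #10, #15 → 3.

3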